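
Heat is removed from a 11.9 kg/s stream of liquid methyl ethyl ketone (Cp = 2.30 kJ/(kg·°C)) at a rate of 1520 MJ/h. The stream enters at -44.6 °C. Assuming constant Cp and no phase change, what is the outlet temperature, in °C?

Q = 1520 MJ/h = 422.22 kJ/s
ΔT = Q/(ṁ·Cp) = 422.22/(11.9×2.30) = 15.426 K
T_out = -44.6 − 15.426 = -60.026 °C

T_out = -60.0 °C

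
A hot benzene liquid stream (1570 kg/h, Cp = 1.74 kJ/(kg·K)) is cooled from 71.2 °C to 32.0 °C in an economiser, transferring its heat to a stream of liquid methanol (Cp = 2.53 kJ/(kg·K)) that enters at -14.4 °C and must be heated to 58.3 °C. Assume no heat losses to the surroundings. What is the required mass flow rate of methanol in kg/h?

ṁ_c = 582 kg/h

Heat released by hot stream: Q = 1570 × 1.74 × (71.2 − 32.0) = 107090 kJ/h
Energy balance on cold side (adiabatic exchanger): Q = ṁ_c·Cp_c·(T_c,out − T_c,in)
ṁ_c = 107090 / [2.53 × (58.3 − -14.4)] = 582.21 kg/h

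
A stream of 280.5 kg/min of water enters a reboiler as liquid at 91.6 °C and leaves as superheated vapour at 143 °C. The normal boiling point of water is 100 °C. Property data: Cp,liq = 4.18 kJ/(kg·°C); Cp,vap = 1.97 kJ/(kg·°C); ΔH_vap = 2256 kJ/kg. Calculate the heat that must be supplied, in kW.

liquid 91.6→100 °C: 35.112 kJ/kg
vaporisation at 100 °C: 2256 kJ/kg
vapour 100→143 °C: 84.71 kJ/kg
Δh = 35.112 + 2256 + 84.71 = 2375.8 kJ/kg
Q = ṁ·Δh = 280.5 kg/min × 2375.8 kJ/kg = 666420 kJ/min
|Q| = 11107 kW

Q = 11100 kW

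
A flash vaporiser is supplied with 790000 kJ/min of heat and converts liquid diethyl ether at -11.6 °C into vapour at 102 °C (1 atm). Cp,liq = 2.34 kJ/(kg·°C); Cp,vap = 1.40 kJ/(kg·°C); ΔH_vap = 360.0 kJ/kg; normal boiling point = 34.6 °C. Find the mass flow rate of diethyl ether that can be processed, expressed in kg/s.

ṁ = 23.4 kg/s

Δh = 2.34×(34.6−-11.6) + 360.0 + 1.40×(102−34.6) = 562.47 kJ/kg
Q = 790000 kJ/min = 13167 kJ/s = 13167 kJ/s
ṁ = Q/Δh = 13167 / 562.47 = 23.409 kg/s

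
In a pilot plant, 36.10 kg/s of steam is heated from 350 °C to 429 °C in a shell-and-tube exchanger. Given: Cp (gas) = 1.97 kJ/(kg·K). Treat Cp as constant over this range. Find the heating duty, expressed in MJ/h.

Q = ṁ·Cp·ΔT = 36.10 × 1.97 × (429 − 350) = 5618.2 kJ/s
Heating duty = 20226 MJ/h

Q = 20200 MJ/h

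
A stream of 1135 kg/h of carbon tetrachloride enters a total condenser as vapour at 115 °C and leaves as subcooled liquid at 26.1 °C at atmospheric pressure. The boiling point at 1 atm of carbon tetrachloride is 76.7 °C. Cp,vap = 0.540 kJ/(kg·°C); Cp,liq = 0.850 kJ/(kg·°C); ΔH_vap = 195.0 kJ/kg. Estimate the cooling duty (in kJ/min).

Q_c = 4890 kJ/min

vapour 115→76.7 °C: -20.682 kJ/kg
condensation at 76.7 °C: -195 kJ/kg
liquid 76.7→26.1 °C: -43.01 kJ/kg
Δh = -20.682 + -195 + -43.01 = -258.69 kJ/kg
Q = ṁ·Δh = 1135 kg/h × -258.69 kJ/kg = -293620 kJ/h
|Q| = 81.56 kW = 4893.6 kJ/min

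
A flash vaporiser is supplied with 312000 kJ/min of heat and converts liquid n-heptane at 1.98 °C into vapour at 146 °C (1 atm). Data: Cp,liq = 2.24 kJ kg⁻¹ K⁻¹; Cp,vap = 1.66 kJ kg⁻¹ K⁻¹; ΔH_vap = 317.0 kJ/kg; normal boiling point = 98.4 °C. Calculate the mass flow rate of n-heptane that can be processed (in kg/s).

ṁ = 8.50 kg/s

Δh = 2.24×(98.4−1.98) + 317.0 + 1.66×(146−98.4) = 612 kJ/kg
Q = 312000 kJ/min = 5200 kJ/s = 5200 kJ/s
ṁ = Q/Δh = 5200 / 612 = 8.4968 kg/s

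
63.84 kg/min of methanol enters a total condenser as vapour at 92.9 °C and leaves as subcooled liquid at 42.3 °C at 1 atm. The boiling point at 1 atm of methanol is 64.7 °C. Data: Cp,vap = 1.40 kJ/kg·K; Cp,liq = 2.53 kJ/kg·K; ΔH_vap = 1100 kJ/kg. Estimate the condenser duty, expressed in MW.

vapour 92.9→64.7 °C: -39.48 kJ/kg
condensation at 64.7 °C: -1100 kJ/kg
liquid 64.7→42.3 °C: -56.672 kJ/kg
Δh = -39.48 + -1100 + -56.672 = -1196.2 kJ/kg
Q = ṁ·Δh = 63.84 kg/min × -1196.2 kJ/kg = -76362 kJ/min
|Q| = 1272.7 kW = 1.2727 MW

Q_c = 1.27 MW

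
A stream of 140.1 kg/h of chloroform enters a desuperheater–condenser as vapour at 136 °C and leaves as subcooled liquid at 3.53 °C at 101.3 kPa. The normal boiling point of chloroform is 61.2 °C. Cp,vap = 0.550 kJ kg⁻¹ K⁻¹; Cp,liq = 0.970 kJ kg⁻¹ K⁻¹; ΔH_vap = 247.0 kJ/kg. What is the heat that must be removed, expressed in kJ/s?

vapour 136→61.2 °C: -41.14 kJ/kg
condensation at 61.2 °C: -247 kJ/kg
liquid 61.2→3.53 °C: -55.94 kJ/kg
Δh = -41.14 + -247 + -55.94 = -344.08 kJ/kg
Q = ṁ·Δh = 140.1 kg/h × -344.08 kJ/kg = -48206 kJ/h
|Q| = 13.39 kW

Q_c = 13.4 kJ/s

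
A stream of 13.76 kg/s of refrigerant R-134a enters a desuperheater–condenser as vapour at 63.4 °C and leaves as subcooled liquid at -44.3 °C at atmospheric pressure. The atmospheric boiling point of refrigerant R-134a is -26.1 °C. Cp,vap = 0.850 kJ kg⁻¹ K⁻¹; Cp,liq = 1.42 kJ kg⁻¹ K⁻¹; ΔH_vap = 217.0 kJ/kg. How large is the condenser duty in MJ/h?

vapour 63.4→-26.1 °C: -76.075 kJ/kg
condensation at -26.1 °C: -217 kJ/kg
liquid -26.1→-44.3 °C: -25.844 kJ/kg
Δh = -76.075 + -217 + -25.844 = -318.92 kJ/kg
Q = ṁ·Δh = 13.76 kg/s × -318.92 kJ/kg = -4388.3 kJ/s
|Q| = 4388.3 kW = 15798 MJ/h

Q_c = 15800 MJ/h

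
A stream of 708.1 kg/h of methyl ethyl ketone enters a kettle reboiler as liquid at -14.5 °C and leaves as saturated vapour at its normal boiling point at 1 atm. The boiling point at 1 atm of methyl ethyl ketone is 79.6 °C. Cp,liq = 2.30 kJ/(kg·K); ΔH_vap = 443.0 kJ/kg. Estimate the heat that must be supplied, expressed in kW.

liquid -14.5→79.6 °C: 216.43 kJ/kg
vaporisation at 79.6 °C: 443 kJ/kg
Δh = 216.43 + 443 = 659.43 kJ/kg
Q = ṁ·Δh = 708.1 kg/h × 659.43 kJ/kg = 466940 kJ/h
|Q| = 129.71 kW

Q = 130 kW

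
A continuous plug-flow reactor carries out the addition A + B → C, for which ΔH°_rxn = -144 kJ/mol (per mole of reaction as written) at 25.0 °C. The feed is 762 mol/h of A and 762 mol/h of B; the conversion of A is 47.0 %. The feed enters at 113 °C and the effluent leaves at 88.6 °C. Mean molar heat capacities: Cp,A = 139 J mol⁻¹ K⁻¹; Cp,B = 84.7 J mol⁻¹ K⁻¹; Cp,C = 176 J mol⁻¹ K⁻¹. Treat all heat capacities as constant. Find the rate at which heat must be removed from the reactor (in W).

Extent of reaction ξ = 0.470 × 762 = 358.14 mol/h
Reaction term: ξ·ΔH°_rxn = 358.14 × -144 = -51572 kJ/h
Sensible, feed 113→25 °C: -15000 kJ/h
Outlet flows (mol/h): A 403.86, B 403.86, C 358.14
Sensible, products 25→88.6 °C: 9754.7 kJ/h
Q = ΔH = -56818 kJ/h = -15.783 kW
Heat removed = 15783 W

Q_out = 15800 W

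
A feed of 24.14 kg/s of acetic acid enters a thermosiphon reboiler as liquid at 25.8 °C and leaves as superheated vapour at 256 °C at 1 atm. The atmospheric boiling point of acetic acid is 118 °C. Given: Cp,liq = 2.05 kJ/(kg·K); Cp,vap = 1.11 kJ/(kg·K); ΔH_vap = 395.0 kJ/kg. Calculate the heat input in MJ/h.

Q = 64100 MJ/h

liquid 25.8→118 °C: 189.01 kJ/kg
vaporisation at 118 °C: 395 kJ/kg
vapour 118→256 °C: 153.18 kJ/kg
Δh = 189.01 + 395 + 153.18 = 737.19 kJ/kg
Q = ṁ·Δh = 24.14 kg/s × 737.19 kJ/kg = 17796 kJ/s
|Q| = 17796 kW = 64065 MJ/h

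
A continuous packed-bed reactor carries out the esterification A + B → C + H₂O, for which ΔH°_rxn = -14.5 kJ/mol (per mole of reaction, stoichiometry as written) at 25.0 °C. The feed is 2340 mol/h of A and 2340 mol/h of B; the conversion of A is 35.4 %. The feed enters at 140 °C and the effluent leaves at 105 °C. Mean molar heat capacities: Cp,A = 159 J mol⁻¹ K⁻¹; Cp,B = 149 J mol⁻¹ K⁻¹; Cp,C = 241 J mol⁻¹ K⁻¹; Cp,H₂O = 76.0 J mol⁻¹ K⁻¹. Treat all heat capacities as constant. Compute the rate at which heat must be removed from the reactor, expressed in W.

Extent of reaction ξ = 0.354 × 2340 = 828.36 mol/h
Reaction term: ξ·ΔH°_rxn = 828.36 × -14.5 = -12011 kJ/h
Sensible, feed 140→25 °C: -82883 kJ/h
Outlet flows (mol/h): A 1511.6, B 1511.6, C 828.36, H₂O 828.36
Sensible, products 25→105 °C: 58254 kJ/h
Q = ΔH = -36640 kJ/h = -10.178 kW
Heat removed = 10178 W

Q_out = 10200 W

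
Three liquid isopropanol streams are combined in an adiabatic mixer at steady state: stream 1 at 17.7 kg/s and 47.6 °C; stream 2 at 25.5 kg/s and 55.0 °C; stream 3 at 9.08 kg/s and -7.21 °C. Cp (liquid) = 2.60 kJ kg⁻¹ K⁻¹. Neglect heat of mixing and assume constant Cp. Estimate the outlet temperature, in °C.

T_out = 41.7 °C

No heat crosses the boundary, so H_out = H_in.
T_out = Σ ṁᵢCp,ᵢTᵢ / Σ ṁᵢCp,ᵢ
      = 5666.8 / 135.93 = 41.69 °C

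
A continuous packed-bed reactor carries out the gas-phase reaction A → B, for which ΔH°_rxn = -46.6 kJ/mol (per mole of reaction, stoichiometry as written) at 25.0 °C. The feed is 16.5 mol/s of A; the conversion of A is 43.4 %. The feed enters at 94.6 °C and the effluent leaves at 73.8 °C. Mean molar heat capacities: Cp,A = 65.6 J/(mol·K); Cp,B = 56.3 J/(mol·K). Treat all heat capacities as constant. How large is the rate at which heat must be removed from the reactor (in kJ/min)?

Extent of reaction ξ = 0.434 × 16.5 = 7.161 mol/s
Reaction term: ξ·ΔH°_rxn = 7.161 × -46.6 = -333.7 kJ/s
Sensible, feed 94.6→25 °C: -75.335 kJ/s
Outlet flows (mol/s): A 9.339, B 7.161
Sensible, products 25→73.8 °C: 49.571 kJ/s
Q = ΔH = -359.47 kJ/s = -359.47 kW
Heat removed = 21568 kJ/min

Q_out = 21600 kJ/min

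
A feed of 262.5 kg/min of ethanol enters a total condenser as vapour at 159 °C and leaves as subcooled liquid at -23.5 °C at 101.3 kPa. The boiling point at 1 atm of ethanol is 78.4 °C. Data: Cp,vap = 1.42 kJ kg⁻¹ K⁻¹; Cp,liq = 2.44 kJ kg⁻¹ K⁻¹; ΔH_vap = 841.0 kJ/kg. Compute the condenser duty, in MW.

Q_c = 5.27 MW

vapour 159→78.4 °C: -114.45 kJ/kg
condensation at 78.4 °C: -841 kJ/kg
liquid 78.4→-23.5 °C: -248.64 kJ/kg
Δh = -114.45 + -841 + -248.64 = -1204.1 kJ/kg
Q = ṁ·Δh = 262.5 kg/min × -1204.1 kJ/kg = -316070 kJ/min
|Q| = 5267.9 kW = 5.2679 MW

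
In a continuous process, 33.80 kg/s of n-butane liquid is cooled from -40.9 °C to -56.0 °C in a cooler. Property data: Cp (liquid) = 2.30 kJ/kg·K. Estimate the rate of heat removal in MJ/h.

Q_c = 4230 MJ/h

Q = ṁ·Cp·ΔT = 33.80 × 2.30 × (-56.0 − -40.9) = -1173.9 kJ/s
Cooling duty = 4225.9 MJ/h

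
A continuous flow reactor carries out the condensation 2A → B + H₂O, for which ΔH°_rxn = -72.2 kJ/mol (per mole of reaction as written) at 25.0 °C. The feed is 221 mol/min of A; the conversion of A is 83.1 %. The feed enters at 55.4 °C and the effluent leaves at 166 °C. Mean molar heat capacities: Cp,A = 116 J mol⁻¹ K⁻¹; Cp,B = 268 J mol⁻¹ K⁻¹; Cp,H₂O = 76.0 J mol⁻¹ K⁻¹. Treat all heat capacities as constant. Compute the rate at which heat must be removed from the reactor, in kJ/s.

Extent of reaction ξ = 0.831 × 221 / 2 = 91.825 mol/min
Reaction term: ξ·ΔH°_rxn = 91.825 × -72.2 = -6629.8 kJ/min
Sensible, feed 55.4→25 °C: -779.33 kJ/min
Outlet flows (mol/min): A 37.349, B 91.825, H₂O 91.825
Sensible, products 25→166 °C: 5064.8 kJ/min
Q = ΔH = -2344.4 kJ/min = -39.073 kW
Heat removed = 39.073 kJ/s

Q_out = 39.1 kJ/s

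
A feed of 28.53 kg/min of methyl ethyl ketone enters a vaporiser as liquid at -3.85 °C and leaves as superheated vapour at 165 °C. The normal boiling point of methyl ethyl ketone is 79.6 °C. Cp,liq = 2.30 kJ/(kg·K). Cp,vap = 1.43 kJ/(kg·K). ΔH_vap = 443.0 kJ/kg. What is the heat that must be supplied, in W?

Q = 360000 W

liquid -3.85→79.6 °C: 191.93 kJ/kg
vaporisation at 79.6 °C: 443 kJ/kg
vapour 79.6→165 °C: 122.12 kJ/kg
Δh = 191.93 + 443 + 122.12 = 757.06 kJ/kg
Q = ṁ·Δh = 28.53 kg/min × 757.06 kJ/kg = 21599 kJ/min
|Q| = 359.98 kW = 359980 W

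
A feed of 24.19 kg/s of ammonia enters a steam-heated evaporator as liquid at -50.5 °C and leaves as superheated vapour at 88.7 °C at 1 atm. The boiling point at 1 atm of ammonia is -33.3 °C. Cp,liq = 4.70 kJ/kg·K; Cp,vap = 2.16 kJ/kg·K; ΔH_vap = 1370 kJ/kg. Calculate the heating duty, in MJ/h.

Q = 149000 MJ/h

liquid -50.5→-33.3 °C: 80.84 kJ/kg
vaporisation at -33.3 °C: 1370 kJ/kg
vapour -33.3→88.7 °C: 263.52 kJ/kg
Δh = 80.84 + 1370 + 263.52 = 1714.4 kJ/kg
Q = ṁ·Δh = 24.19 kg/s × 1714.4 kJ/kg = 41470 kJ/s
|Q| = 41470 kW = 149290 MJ/h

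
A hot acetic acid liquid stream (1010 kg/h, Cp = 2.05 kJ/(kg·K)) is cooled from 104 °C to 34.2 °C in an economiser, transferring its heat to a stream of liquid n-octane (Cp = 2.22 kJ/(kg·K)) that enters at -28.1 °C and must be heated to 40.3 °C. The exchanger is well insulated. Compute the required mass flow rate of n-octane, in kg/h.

Heat released by hot stream: Q = 1010 × 2.05 × (104 − 34.2) = 144520 kJ/h
Energy balance on cold side (adiabatic exchanger): Q = ṁ_c·Cp_c·(T_c,out − T_c,in)
ṁ_c = 144520 / [2.22 × (40.3 − -28.1)] = 951.75 kg/h

ṁ_c = 952 kg/h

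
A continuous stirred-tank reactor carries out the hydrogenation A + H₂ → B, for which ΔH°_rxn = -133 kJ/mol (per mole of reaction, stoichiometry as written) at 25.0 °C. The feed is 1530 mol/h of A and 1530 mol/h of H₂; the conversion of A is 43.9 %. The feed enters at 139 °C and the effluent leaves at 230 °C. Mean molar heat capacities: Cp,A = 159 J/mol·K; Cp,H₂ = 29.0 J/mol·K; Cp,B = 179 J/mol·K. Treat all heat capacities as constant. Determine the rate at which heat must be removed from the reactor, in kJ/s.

Q_out = 17.9 kJ/s

Extent of reaction ξ = 0.439 × 1530 = 671.67 mol/h
Reaction term: ξ·ΔH°_rxn = 671.67 × -133 = -89332 kJ/h
Sensible, feed 139→25 °C: -32791 kJ/h
Outlet flows (mol/h): A 858.33, H₂ 858.33, B 671.67
Sensible, products 25→230 °C: 57727 kJ/h
Q = ΔH = -64396 kJ/h = -17.888 kW
Heat removed = 17.888 kJ/s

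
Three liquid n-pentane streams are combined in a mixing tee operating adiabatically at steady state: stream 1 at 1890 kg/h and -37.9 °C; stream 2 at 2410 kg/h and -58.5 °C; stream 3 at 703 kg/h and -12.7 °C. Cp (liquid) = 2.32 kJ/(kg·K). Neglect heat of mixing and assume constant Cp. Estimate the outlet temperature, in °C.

Adiabatic, steady state ⇒ Σ ṁᵢCp,ᵢ(T_out − Tᵢ) = 0
Σ ṁᵢCp,ᵢTᵢ = 1890×2.32×-37.9 + 2410×2.32×-58.5 + 703×2.32×-12.7 = -513980
Σ ṁᵢCp,ᵢ = 1890×2.32 + 2410×2.32 + 703×2.32 = 11607
T_out = -513980 / 11607 = -44.282 °C

T_out = -44.3 °C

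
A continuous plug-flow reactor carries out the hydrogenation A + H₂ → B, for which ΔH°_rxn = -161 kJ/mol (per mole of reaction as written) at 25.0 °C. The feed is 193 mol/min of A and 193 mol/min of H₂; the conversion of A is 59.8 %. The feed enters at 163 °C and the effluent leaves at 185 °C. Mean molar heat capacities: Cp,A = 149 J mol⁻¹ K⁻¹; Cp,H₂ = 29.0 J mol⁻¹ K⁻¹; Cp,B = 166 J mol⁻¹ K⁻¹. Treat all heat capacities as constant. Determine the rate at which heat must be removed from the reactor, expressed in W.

Extent of reaction ξ = 0.598 × 193 = 115.41 mol/min
Reaction term: ξ·ΔH°_rxn = 115.41 × -161 = -18582 kJ/min
Sensible, feed 163→25 °C: -4740.9 kJ/min
Outlet flows (mol/min): A 77.586, H₂ 77.586, B 115.41
Sensible, products 25→185 °C: 5275 kJ/min
Q = ΔH = -18047 kJ/min = -300.79 kW
Heat removed = 300790 W

Q_out = 301000 W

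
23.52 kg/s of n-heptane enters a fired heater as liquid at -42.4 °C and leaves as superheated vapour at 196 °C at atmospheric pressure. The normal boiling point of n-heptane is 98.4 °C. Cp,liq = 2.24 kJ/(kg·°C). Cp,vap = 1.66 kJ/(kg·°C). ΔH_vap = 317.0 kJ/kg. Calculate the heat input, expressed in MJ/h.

liquid -42.4→98.4 °C: 315.39 kJ/kg
vaporisation at 98.4 °C: 317 kJ/kg
vapour 98.4→196 °C: 162.02 kJ/kg
Δh = 315.39 + 317 + 162.02 = 794.41 kJ/kg
Q = ṁ·Δh = 23.52 kg/s × 794.41 kJ/kg = 18684 kJ/s
|Q| = 18684 kW = 67264 MJ/h

Q = 67300 MJ/h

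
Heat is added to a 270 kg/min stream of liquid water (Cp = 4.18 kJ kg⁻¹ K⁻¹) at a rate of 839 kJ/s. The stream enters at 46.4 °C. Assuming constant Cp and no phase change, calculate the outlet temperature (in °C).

T_out = 91.0 °C

Q = 839 kJ/s = 50340 kJ/min
ΔT = Q/(ṁ·Cp) = 50340/(270×4.18) = 44.604 K
T_out = 46.4 + 44.604 = 91.004 °C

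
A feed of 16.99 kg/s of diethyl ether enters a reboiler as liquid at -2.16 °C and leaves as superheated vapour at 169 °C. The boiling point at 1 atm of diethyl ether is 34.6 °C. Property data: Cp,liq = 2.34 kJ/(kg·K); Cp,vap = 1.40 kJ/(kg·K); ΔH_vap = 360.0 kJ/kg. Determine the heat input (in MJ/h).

liquid -2.16→34.6 °C: 86.018 kJ/kg
vaporisation at 34.6 °C: 360 kJ/kg
vapour 34.6→169 °C: 188.16 kJ/kg
Δh = 86.018 + 360 + 188.16 = 634.18 kJ/kg
Q = ṁ·Δh = 16.99 kg/s × 634.18 kJ/kg = 10775 kJ/s
|Q| = 10775 kW = 38789 MJ/h

Q = 38800 MJ/h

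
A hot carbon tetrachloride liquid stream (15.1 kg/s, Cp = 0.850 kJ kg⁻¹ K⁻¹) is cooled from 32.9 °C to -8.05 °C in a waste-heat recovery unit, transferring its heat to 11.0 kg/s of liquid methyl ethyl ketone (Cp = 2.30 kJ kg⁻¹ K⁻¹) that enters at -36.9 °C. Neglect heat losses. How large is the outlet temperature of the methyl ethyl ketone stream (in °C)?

Heat released by hot stream: Q = 15.1 × 0.850 × (32.9 − -8.05) = 525.59 kJ/s
Energy balance on cold side (adiabatic exchanger): Q = ṁ_c·Cp_c·(T_c,out − T_c,in)
T_c,out = -36.9 + 525.59/(11.0 × 2.30) = -16.126 °C

T_c,out = -16.1 °C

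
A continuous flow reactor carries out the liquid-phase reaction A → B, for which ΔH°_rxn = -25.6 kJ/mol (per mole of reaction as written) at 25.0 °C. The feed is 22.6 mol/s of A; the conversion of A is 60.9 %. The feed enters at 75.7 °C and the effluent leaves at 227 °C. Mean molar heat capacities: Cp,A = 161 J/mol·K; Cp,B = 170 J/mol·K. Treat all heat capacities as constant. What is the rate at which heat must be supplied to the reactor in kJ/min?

Q_in = 13400 kJ/min

Extent of reaction ξ = 0.609 × 22.6 = 13.763 mol/s
Reaction term: ξ·ΔH°_rxn = 13.763 × -25.6 = -352.34 kJ/s
Sensible, feed 75.7→25 °C: -184.48 kJ/s
Outlet flows (mol/s): A 8.8366, B 13.763
Sensible, products 25→227 °C: 760.02 kJ/s
Q = ΔH = 223.2 kJ/s = 223.2 kW
Heat supplied = 13392 kJ/min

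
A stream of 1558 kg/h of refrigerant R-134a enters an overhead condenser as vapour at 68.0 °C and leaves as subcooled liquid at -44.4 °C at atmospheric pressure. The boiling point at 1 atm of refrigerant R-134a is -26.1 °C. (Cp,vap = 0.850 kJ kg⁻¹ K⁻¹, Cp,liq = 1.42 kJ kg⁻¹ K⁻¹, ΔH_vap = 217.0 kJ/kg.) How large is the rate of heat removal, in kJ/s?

vapour 68.0→-26.1 °C: -79.985 kJ/kg
condensation at -26.1 °C: -217 kJ/kg
liquid -26.1→-44.4 °C: -25.986 kJ/kg
Δh = -79.985 + -217 + -25.986 = -322.97 kJ/kg
Q = ṁ·Δh = 1558 kg/h × -322.97 kJ/kg = -503190 kJ/h
|Q| = 139.77 kW

Q_c = 140 kJ/s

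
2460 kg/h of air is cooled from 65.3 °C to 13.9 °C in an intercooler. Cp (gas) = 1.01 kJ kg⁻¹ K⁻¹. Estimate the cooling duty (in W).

Q = ṁ·Cp·ΔT = 2460 × 1.01 × (13.9 − 65.3) = -127710 kJ/h
Converting: 127710 / 3600 s = 35.475 kW
Cooling duty = 35475 W

Q_c = 35500 W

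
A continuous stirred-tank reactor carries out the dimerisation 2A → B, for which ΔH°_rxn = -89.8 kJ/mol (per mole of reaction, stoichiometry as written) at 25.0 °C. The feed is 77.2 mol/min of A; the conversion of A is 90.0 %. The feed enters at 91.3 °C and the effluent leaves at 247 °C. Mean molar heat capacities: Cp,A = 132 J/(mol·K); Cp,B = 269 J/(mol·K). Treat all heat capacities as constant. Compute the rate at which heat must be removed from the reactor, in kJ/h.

Q_out = 89700 kJ/h

Extent of reaction ξ = 0.900 × 77.2 / 2 = 34.74 mol/min
Reaction term: ξ·ΔH°_rxn = 34.74 × -89.8 = -3119.7 kJ/min
Sensible, feed 91.3→25 °C: -675.62 kJ/min
Outlet flows (mol/min): A 7.72, B 34.74
Sensible, products 25→247 °C: 2300.8 kJ/min
Q = ΔH = -1494.4 kJ/min = -24.907 kW
Heat removed = 89667 kJ/h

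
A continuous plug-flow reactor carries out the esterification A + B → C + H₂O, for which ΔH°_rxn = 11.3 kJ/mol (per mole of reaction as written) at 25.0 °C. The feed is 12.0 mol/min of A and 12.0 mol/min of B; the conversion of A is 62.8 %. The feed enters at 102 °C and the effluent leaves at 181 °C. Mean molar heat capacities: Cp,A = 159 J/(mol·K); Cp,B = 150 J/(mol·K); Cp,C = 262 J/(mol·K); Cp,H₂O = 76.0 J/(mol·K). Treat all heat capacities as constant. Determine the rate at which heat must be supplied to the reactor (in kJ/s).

Q_in = 6.87 kJ/s

Extent of reaction ξ = 0.628 × 12.0 = 7.536 mol/min
Reaction term: ξ·ΔH°_rxn = 7.536 × 11.3 = 85.157 kJ/min
Sensible, feed 102→25 °C: -285.52 kJ/min
Outlet flows (mol/min): A 4.464, B 4.464, C 7.536, H₂O 7.536
Sensible, products 25→181 °C: 612.54 kJ/min
Q = ΔH = 412.18 kJ/min = 6.8697 kW
Heat supplied = 6.8697 kJ/s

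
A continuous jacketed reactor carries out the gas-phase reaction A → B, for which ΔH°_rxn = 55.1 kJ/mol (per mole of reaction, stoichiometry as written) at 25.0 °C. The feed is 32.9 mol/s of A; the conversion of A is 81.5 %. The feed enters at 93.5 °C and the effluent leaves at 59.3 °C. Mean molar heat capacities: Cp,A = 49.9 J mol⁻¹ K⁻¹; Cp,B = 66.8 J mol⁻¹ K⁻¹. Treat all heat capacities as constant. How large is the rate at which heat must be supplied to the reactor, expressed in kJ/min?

Q_in = 86200 kJ/min

Extent of reaction ξ = 0.815 × 32.9 = 26.813 mol/s
Reaction term: ξ·ΔH°_rxn = 26.813 × 55.1 = 1477.4 kJ/s
Sensible, feed 93.5→25 °C: -112.46 kJ/s
Outlet flows (mol/s): A 6.0865, B 26.813
Sensible, products 25→59.3 °C: 71.854 kJ/s
Q = ΔH = 1436.8 kJ/s = 1436.8 kW
Heat supplied = 86209 kJ/min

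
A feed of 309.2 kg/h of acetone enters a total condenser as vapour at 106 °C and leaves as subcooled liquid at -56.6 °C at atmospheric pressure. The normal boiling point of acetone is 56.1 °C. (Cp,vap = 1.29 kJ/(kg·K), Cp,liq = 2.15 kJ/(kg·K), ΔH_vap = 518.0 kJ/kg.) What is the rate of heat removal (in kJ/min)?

vapour 106→56.1 °C: -64.371 kJ/kg
condensation at 56.1 °C: -518 kJ/kg
liquid 56.1→-56.6 °C: -242.31 kJ/kg
Δh = -64.371 + -518 + -242.31 = -824.68 kJ/kg
Q = ṁ·Δh = 309.2 kg/h × -824.68 kJ/kg = -254990 kJ/h
|Q| = 70.831 kW = 4249.8 kJ/min

Q_c = 4250 kJ/min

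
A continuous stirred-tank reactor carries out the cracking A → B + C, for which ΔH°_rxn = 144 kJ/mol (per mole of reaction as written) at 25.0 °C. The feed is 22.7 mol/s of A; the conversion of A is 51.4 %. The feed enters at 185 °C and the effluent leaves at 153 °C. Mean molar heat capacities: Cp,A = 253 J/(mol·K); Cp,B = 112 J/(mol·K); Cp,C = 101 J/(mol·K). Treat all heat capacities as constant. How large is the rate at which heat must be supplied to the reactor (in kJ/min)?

Q_in = 86200 kJ/min

Extent of reaction ξ = 0.514 × 22.7 = 11.668 mol/s
Reaction term: ξ·ΔH°_rxn = 11.668 × 144 = 1680.2 kJ/s
Sensible, feed 185→25 °C: -918.9 kJ/s
Outlet flows (mol/s): A 11.032, B 11.668, C 11.668
Sensible, products 25→153 °C: 675.38 kJ/s
Q = ΔH = 1436.6 kJ/s = 1436.6 kW
Heat supplied = 86199 kJ/min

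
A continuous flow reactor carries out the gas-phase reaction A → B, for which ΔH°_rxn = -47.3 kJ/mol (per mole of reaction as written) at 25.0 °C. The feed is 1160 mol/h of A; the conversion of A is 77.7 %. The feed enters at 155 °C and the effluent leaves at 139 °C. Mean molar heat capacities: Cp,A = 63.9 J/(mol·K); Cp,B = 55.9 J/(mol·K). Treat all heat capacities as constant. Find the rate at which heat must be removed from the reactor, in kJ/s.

Q_out = 12.4 kJ/s

Extent of reaction ξ = 0.777 × 1160 = 901.32 mol/h
Reaction term: ξ·ΔH°_rxn = 901.32 × -47.3 = -42632 kJ/h
Sensible, feed 155→25 °C: -9636.1 kJ/h
Outlet flows (mol/h): A 258.68, B 901.32
Sensible, products 25→139 °C: 7628.1 kJ/h
Q = ΔH = -44640 kJ/h = -12.4 kW
Heat removed = 12.4 kJ/s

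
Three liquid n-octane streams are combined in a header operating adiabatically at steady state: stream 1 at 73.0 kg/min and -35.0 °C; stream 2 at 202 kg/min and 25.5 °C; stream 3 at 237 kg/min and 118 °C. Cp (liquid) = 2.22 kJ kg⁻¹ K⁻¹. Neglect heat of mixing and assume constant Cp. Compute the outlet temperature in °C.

T_out = 59.7 °C

Adiabatic, steady state ⇒ Σ ṁᵢCp,ᵢ(T_out − Tᵢ) = 0
Σ ṁᵢCp,ᵢTᵢ = 73.0×2.22×-35.0 + 202×2.22×25.5 + 237×2.22×118 = 67848
Σ ṁᵢCp,ᵢ = 73.0×2.22 + 202×2.22 + 237×2.22 = 1136.6
T_out = 67848 / 1136.6 = 59.691 °C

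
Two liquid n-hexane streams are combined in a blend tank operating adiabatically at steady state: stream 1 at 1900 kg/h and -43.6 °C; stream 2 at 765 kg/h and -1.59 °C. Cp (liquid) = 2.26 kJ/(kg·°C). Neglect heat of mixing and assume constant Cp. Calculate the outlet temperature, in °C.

T_out = -31.5 °C

Energy balance with Q = 0: Σ ṁᵢCp,ᵢ(T_out − Tᵢ) = 0
Σ ṁᵢCp,ᵢTᵢ = 1900×2.26×-43.6 + 765×2.26×-1.59 = -189970
Σ ṁᵢCp,ᵢ = 1900×2.26 + 765×2.26 = 6022.9
T_out = -189970 / 6022.9 = -31.541 °C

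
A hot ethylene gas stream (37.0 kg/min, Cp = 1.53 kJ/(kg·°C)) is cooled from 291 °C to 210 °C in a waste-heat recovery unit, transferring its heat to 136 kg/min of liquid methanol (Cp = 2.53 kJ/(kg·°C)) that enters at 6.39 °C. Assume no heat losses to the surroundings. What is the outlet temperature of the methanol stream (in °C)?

T_c,out = 19.7 °C

Heat released by hot stream: Q = 37.0 × 1.53 × (291 − 210) = 4585.4 kJ/min
Energy balance on cold side (adiabatic exchanger): Q = ṁ_c·Cp_c·(T_c,out − T_c,in)
T_c,out = 6.39 + 4585.4/(136 × 2.53) = 19.717 °C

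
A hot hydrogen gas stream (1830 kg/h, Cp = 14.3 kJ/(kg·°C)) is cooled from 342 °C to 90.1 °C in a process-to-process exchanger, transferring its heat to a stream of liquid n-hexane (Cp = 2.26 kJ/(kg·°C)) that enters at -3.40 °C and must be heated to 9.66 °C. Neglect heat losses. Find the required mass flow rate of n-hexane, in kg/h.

ṁ_c = 223000 kg/h

Heat released by hot stream: Q = 1830 × 14.3 × (342 − 90.1) = 6.592e+06 kJ/h
Energy balance on cold side (adiabatic exchanger): Q = ṁ_c·Cp_c·(T_c,out − T_c,in)
ṁ_c = 6.592e+06 / [2.26 × (9.66 − -3.40)] = 223340 kg/h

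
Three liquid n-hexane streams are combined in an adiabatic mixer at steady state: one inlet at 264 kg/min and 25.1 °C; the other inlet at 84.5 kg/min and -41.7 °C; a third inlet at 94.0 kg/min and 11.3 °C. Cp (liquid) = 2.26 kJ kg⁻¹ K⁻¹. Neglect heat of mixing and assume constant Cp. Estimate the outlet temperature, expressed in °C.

Energy balance with Q = 0: Σ ṁᵢCp,ᵢ(T_out − Tᵢ) = 0
T_out = Σ ṁᵢCp,ᵢTᵢ / Σ ṁᵢCp,ᵢ
      = 9412.8 / 1000 = 9.4123 °C

T_out = 9.41 °C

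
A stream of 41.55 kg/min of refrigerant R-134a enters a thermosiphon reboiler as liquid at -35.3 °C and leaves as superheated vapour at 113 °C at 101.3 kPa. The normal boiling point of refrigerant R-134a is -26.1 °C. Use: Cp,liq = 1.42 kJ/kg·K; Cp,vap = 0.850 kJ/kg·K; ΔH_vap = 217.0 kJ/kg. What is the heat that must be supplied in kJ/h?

liquid -35.3→-26.1 °C: 13.064 kJ/kg
vaporisation at -26.1 °C: 217 kJ/kg
vapour -26.1→113 °C: 118.23 kJ/kg
Δh = 13.064 + 217 + 118.23 = 348.3 kJ/kg
Q = ṁ·Δh = 41.55 kg/min × 348.3 kJ/kg = 14472 kJ/min
|Q| = 241.2 kW = 868310 kJ/h

Q = 868000 kJ/h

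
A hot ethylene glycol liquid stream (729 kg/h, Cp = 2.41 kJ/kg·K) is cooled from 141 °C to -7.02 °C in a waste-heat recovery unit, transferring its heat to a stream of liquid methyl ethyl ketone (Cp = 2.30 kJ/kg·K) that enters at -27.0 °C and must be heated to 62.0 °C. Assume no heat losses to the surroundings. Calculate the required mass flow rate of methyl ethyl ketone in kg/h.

Heat released by hot stream: Q = 729 × 2.41 × (141 − -7.02) = 260050 kJ/h
Energy balance on cold side (adiabatic exchanger): Q = ṁ_c·Cp_c·(T_c,out − T_c,in)
ṁ_c = 260050 / [2.30 × (62.0 − -27.0)] = 1270.4 kg/h

ṁ_c = 1270 kg/h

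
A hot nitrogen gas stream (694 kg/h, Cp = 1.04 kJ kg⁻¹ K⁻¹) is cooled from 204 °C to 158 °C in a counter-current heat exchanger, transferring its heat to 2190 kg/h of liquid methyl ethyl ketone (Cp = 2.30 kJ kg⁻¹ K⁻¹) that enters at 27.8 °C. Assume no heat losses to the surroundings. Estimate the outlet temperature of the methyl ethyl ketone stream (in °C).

T_c,out = 34.4 °C

Heat released by hot stream: Q = 694 × 1.04 × (204 − 158) = 33201 kJ/h
Energy balance on cold side (adiabatic exchanger): Q = ṁ_c·Cp_c·(T_c,out − T_c,in)
T_c,out = 27.8 + 33201/(2190 × 2.30) = 34.391 °C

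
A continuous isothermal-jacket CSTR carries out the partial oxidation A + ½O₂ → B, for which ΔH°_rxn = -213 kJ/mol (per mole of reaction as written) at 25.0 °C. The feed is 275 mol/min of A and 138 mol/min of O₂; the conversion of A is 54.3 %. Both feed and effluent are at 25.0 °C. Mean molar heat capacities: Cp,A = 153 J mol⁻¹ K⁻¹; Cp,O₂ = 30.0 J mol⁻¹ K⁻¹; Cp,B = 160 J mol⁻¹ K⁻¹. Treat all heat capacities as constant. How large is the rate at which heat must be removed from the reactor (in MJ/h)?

Q_out = 1910 MJ/h

Extent of reaction ξ = 0.543 × 275 = 149.33 mol/min
Reaction term: ξ·ΔH°_rxn = 149.33 × -213 = -31806 kJ/min
Q = ΔH = -31806 kJ/min = -530.1 kW
Heat removed = 1908.4 MJ/h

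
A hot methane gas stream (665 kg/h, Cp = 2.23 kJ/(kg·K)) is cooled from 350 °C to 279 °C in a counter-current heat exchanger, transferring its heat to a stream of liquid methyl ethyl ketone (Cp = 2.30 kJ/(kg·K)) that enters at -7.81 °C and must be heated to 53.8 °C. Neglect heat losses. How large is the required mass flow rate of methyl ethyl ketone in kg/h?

ṁ_c = 743 kg/h

Heat released by hot stream: Q = 665 × 2.23 × (350 − 279) = 105290 kJ/h
Energy balance on cold side (adiabatic exchanger): Q = ṁ_c·Cp_c·(T_c,out − T_c,in)
ṁ_c = 105290 / [2.30 × (53.8 − -7.81)] = 743.03 kg/h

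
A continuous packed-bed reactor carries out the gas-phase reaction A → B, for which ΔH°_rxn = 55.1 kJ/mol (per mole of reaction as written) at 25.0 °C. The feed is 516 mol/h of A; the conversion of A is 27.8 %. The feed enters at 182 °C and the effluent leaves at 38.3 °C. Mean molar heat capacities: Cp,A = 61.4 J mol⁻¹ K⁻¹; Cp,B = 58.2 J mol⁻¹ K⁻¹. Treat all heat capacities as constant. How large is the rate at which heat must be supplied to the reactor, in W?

Q_in = 929 W

Extent of reaction ξ = 0.278 × 516 = 143.45 mol/h
Reaction term: ξ·ΔH°_rxn = 143.45 × 55.1 = 7904 kJ/h
Sensible, feed 182→25 °C: -4974.1 kJ/h
Outlet flows (mol/h): A 372.55, B 143.45
Sensible, products 25→38.3 °C: 415.27 kJ/h
Q = ΔH = 3345.1 kJ/h = 0.9292 kW
Heat supplied = 929.2 W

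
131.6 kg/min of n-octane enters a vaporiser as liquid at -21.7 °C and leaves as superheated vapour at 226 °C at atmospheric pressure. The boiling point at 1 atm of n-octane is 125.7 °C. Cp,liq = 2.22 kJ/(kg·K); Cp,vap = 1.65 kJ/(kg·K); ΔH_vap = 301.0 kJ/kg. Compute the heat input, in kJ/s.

Q = 1740 kJ/s

liquid -21.7→125.7 °C: 327.23 kJ/kg
vaporisation at 125.7 °C: 301 kJ/kg
vapour 125.7→226 °C: 165.49 kJ/kg
Δh = 327.23 + 301 + 165.49 = 793.72 kJ/kg
Q = ṁ·Δh = 131.6 kg/min × 793.72 kJ/kg = 104450 kJ/min
|Q| = 1740.9 kW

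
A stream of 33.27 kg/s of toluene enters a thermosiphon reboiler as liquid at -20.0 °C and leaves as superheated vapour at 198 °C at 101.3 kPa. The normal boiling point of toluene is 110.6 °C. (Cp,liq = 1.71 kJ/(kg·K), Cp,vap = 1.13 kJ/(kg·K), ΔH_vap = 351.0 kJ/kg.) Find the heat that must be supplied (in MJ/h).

Q = 80600 MJ/h

liquid -20.0→110.6 °C: 223.33 kJ/kg
vaporisation at 110.6 °C: 351 kJ/kg
vapour 110.6→198 °C: 98.762 kJ/kg
Δh = 223.33 + 351 + 98.762 = 673.09 kJ/kg
Q = ṁ·Δh = 33.27 kg/s × 673.09 kJ/kg = 22394 kJ/s
|Q| = 22394 kW = 80617 MJ/h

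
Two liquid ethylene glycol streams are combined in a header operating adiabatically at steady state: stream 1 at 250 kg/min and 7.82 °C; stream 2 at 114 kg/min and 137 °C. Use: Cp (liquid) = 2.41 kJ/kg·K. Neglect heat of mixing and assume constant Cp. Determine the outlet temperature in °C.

No heat crosses the boundary, so H_out = H_in.
Σ ṁᵢCp,ᵢTᵢ = 250×2.41×7.82 + 114×2.41×137 = 42351
Σ ṁᵢCp,ᵢ = 250×2.41 + 114×2.41 = 877.24
T_out = 42351 / 877.24 = 48.277 °C

T_out = 48.3 °C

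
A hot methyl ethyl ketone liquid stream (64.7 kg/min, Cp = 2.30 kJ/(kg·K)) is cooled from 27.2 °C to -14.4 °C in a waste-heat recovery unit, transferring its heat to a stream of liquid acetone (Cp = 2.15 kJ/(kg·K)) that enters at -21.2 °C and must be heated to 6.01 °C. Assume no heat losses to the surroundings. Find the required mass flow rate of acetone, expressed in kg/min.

ṁ_c = 106 kg/min

Heat released by hot stream: Q = 64.7 × 2.30 × (27.2 − -14.4) = 6190.5 kJ/min
Energy balance on cold side (adiabatic exchanger): Q = ṁ_c·Cp_c·(T_c,out − T_c,in)
ṁ_c = 6190.5 / [2.15 × (6.01 − -21.2)] = 105.82 kg/min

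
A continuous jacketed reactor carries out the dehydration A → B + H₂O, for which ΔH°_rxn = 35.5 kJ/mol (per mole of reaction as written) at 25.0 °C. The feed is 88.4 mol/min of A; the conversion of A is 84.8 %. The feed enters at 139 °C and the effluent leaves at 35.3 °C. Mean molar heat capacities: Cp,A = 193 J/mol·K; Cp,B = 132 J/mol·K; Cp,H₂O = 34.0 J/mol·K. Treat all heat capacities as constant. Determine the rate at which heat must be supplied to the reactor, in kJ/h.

Extent of reaction ξ = 0.848 × 88.4 = 74.963 mol/min
Reaction term: ξ·ΔH°_rxn = 74.963 × 35.5 = 2661.2 kJ/min
Sensible, feed 139→25 °C: -1945 kJ/min
Outlet flows (mol/min): A 13.437, B 74.963, H₂O 74.963
Sensible, products 25→35.3 °C: 154.88 kJ/min
Q = ΔH = 871.1 kJ/min = 14.518 kW
Heat supplied = 52266 kJ/h

Q_in = 52300 kJ/h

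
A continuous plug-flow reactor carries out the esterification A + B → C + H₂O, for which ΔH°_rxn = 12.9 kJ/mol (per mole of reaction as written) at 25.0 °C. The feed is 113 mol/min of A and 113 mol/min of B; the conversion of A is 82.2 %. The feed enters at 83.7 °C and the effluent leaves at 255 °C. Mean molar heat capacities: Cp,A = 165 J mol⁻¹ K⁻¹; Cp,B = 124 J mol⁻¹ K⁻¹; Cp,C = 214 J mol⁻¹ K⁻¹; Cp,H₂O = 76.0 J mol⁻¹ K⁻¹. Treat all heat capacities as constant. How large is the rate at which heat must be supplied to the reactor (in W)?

Q_in = 114000 W

Extent of reaction ξ = 0.822 × 113 = 92.886 mol/min
Reaction term: ξ·ΔH°_rxn = 92.886 × 12.9 = 1198.2 kJ/min
Sensible, feed 83.7→25 °C: -1917 kJ/min
Outlet flows (mol/min): A 20.114, B 20.114, C 92.886, H₂O 92.886
Sensible, products 25→255 °C: 7532.5 kJ/min
Q = ΔH = 6813.7 kJ/min = 113.56 kW
Heat supplied = 113560 W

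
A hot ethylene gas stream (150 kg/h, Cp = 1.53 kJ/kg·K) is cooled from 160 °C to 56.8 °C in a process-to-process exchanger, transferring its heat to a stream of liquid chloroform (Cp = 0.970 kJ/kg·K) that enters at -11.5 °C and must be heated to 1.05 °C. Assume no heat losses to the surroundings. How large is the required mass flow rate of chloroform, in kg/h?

Heat released by hot stream: Q = 150 × 1.53 × (160 − 56.8) = 23684 kJ/h
Energy balance on cold side (adiabatic exchanger): Q = ṁ_c·Cp_c·(T_c,out − T_c,in)
ṁ_c = 23684 / [0.970 × (1.05 − -11.5)] = 1945.6 kg/h

ṁ_c = 1950 kg/h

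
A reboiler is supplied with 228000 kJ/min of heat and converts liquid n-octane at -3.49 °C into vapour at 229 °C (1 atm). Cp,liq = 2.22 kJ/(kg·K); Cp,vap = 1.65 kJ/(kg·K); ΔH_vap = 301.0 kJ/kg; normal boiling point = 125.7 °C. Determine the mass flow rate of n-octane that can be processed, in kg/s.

ṁ = 5.01 kg/s

Δh = 2.22×(125.7−-3.49) + 301.0 + 1.65×(229−125.7) = 758.25 kJ/kg
Q = 228000 kJ/min = 3800 kJ/s = 3800 kJ/s
ṁ = Q/Δh = 3800 / 758.25 = 5.0116 kg/s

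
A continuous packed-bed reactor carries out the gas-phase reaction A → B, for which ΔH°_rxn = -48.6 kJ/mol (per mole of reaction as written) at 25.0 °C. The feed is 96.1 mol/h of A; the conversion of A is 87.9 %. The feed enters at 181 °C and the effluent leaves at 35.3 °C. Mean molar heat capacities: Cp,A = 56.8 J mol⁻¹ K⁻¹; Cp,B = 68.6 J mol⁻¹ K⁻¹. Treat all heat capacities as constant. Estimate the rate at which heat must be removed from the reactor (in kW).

Q_out = 1.36 kW

Extent of reaction ξ = 0.879 × 96.1 = 84.472 mol/h
Reaction term: ξ·ΔH°_rxn = 84.472 × -48.6 = -4105.3 kJ/h
Sensible, feed 181→25 °C: -851.52 kJ/h
Outlet flows (mol/h): A 11.628, B 84.472
Sensible, products 25→35.3 °C: 66.489 kJ/h
Q = ΔH = -4890.4 kJ/h = -1.3584 kW
Heat removed = 1.3584 kW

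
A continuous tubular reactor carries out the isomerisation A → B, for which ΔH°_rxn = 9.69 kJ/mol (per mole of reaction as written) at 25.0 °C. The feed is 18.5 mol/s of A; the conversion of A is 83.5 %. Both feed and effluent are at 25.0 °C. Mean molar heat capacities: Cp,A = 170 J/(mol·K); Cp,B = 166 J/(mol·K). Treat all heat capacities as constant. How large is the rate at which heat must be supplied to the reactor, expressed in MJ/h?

Extent of reaction ξ = 0.835 × 18.5 = 15.447 mol/s
Reaction term: ξ·ΔH°_rxn = 15.447 × 9.69 = 149.69 kJ/s
Q = ΔH = 149.69 kJ/s = 149.69 kW
Heat supplied = 538.87 MJ/h

Q_in = 539 MJ/h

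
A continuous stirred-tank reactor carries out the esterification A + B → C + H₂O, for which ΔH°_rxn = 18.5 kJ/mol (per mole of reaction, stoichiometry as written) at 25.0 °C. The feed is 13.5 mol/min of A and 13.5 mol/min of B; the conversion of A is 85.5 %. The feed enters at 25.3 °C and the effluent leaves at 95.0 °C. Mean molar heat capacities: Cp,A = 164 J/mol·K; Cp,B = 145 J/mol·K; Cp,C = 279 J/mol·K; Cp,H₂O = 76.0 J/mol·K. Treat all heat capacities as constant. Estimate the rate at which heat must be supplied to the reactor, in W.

Q_in = 9020 W

Extent of reaction ξ = 0.855 × 13.5 = 11.543 mol/min
Reaction term: ξ·ΔH°_rxn = 11.543 × 18.5 = 213.54 kJ/min
Sensible, feed 25.3→25 °C: -1.2515 kJ/min
Outlet flows (mol/min): A 1.9575, B 1.9575, C 11.543, H₂O 11.543
Sensible, products 25→95.0 °C: 329.17 kJ/min
Q = ΔH = 541.46 kJ/min = 9.0243 kW
Heat supplied = 9024.3 W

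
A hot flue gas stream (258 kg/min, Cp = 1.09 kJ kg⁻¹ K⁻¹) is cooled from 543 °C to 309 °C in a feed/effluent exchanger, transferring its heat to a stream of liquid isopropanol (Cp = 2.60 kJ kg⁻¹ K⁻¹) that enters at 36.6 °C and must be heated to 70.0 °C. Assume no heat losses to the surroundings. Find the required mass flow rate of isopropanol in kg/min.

ṁ_c = 758 kg/min

Heat released by hot stream: Q = 258 × 1.09 × (543 − 309) = 65805 kJ/min
Energy balance on cold side (adiabatic exchanger): Q = ṁ_c·Cp_c·(T_c,out − T_c,in)
ṁ_c = 65805 / [2.60 × (70.0 − 36.6)] = 757.78 kg/min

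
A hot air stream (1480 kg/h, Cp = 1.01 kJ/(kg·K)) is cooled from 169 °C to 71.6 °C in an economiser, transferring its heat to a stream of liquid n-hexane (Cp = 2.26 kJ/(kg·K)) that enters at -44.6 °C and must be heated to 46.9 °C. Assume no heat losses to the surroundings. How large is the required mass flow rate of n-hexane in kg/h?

Heat released by hot stream: Q = 1480 × 1.01 × (169 − 71.6) = 145590 kJ/h
Energy balance on cold side (adiabatic exchanger): Q = ṁ_c·Cp_c·(T_c,out − T_c,in)
ṁ_c = 145590 / [2.26 × (46.9 − -44.6)] = 704.06 kg/h

ṁ_c = 704 kg/h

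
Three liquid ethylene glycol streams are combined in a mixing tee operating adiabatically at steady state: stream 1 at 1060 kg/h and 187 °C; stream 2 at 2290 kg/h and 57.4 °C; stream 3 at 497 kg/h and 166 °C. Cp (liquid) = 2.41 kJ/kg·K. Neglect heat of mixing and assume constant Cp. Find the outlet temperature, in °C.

No heat crosses the boundary, so H_out = H_in.
T_out = Σ ṁᵢCp,ᵢTᵢ / Σ ṁᵢCp,ᵢ
      = 993320 / 9271.3 = 107.14 °C

T_out = 107 °C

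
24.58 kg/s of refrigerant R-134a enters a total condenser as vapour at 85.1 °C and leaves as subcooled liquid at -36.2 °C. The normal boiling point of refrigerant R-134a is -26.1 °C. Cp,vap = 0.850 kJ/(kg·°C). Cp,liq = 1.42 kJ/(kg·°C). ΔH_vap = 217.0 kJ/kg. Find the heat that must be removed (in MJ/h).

Q_c = 28800 MJ/h

vapour 85.1→-26.1 °C: -94.52 kJ/kg
condensation at -26.1 °C: -217 kJ/kg
liquid -26.1→-36.2 °C: -14.342 kJ/kg
Δh = -94.52 + -217 + -14.342 = -325.86 kJ/kg
Q = ṁ·Δh = 24.58 kg/s × -325.86 kJ/kg = -8009.7 kJ/s
|Q| = 8009.7 kW = 28835 MJ/h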